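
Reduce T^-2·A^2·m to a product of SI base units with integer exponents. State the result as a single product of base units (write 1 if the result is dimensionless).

T = Wb/m² (flux density = flux per area),
    = kg·s⁻²·A⁻¹.
So T⁻² = kg⁻²·s⁴·A².
Combining: T⁻²·A²·m = (kg⁻²·s⁴·A²) · A² · m = kg⁻²·m·s⁴·A⁴.

kg⁻²·m·s⁴·A⁴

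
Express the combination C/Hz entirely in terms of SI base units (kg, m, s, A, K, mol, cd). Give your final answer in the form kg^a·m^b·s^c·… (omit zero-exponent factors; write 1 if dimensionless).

Hz = 1/s = s⁻¹ (frequency is cycles per second).
So Hz⁻¹ = s.
C = A·s = s·A (charge = current × time).
Combining: Hz⁻¹·C = s · (s·A) = s²·A.

s²·A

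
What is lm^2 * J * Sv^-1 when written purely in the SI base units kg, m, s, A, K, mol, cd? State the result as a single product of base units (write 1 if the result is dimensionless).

kg·cd²

lm = cd·sr = cd (luminous flux; sr is dimensionless).
So lm² = cd².
J = N·m (work = force × distance),
    = kg·m²·s⁻².
Sv = J/kg (equivalent dose = energy per mass),
    = m²·s⁻².
So Sv⁻¹ = m⁻²·s².
Combining: lm²·J·Sv⁻¹ = cd² · (kg·m²·s⁻²) · (m⁻²·s²) = kg·cd².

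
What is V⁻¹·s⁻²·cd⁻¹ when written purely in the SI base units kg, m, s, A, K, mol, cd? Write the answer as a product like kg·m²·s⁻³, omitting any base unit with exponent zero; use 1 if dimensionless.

kg⁻¹·m⁻²·s·A·cd⁻¹

V = W/A (potential = power per current),
    = kg·m²·s⁻³·A⁻¹.
So V⁻¹ = kg⁻¹·m⁻²·s³·A.
Combining: V⁻¹·s⁻²·cd⁻¹ = (kg⁻¹·m⁻²·s³·A) · s⁻² · cd⁻¹ = kg⁻¹·m⁻²·s·A·cd⁻¹.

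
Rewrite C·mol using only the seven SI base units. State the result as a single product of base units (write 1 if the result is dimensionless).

s·A·mol

C = s·A.
Combining: C·mol = (s·A) · mol = s·A·mol.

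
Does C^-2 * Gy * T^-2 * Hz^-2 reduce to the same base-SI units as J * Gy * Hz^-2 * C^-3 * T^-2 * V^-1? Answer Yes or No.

Left side:
  C = A·s = s·A (charge = current × time).
  So C⁻² = s⁻²·A⁻².
  Gy = J/kg (absorbed dose = energy per mass),
      = m²·s⁻².
  T = Wb/m² (flux density = flux per area),
      = kg·s⁻²·A⁻¹.
  So T⁻² = kg⁻²·s⁴·A².
  Hz = 1/s = s⁻¹ (frequency is cycles per second).
  So Hz⁻² = s².
  Combining: C⁻²·Gy·T⁻²·Hz⁻² = (s⁻²·A⁻²) · (m²·s⁻²) · (kg⁻²·s⁴·A²) · s² = kg⁻²·m²·s².
Right side:
  J = N·m (work = force × distance),
      = kg·m²·s⁻².
  Gy = J/kg (absorbed dose = energy per mass),
      = m²·s⁻².
  Hz = 1/s = s⁻¹ (frequency is cycles per second).
  So Hz⁻² = s².
  C = A·s = s·A (charge = current × time).
  So C⁻³ = s⁻³·A⁻³.
  T = Wb/m² (flux density = flux per area),
      = kg·s⁻²·A⁻¹.
  So T⁻² = kg⁻²·s⁴·A².
  V = W/A (potential = power per current),
      = kg·m²·s⁻³·A⁻¹.
  So V⁻¹ = kg⁻¹·m⁻²·s³·A.
  Combining: J·Gy·Hz⁻²·C⁻³·T⁻²·V⁻¹ = (kg·m²·s⁻²) · (m²·s⁻²) · s² · (s⁻³·A⁻³) · (kg⁻²·s⁴·A²) · (kg⁻¹·m⁻²·s³·A) = kg⁻²·m²·s².
Both reduce to kg⁻²·m²·s².

Yes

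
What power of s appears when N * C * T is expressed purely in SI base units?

-3

N = kg·m/s² = kg·m·s⁻² (force = mass × acceleration).
C = A·s = s·A (charge = current × time).
T = Wb/m² (flux density = flux per area),
    = kg·s⁻²·A⁻¹.
Combining: N·C·T = (kg·m·s⁻²) · (s·A) · (kg·s⁻²·A⁻¹) = kg²·m·s⁻³.
The exponent of s is -3.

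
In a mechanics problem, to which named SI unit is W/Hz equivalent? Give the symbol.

Hz = 1/s = s⁻¹ (frequency is cycles per second).
So Hz⁻¹ = s.
W = J/s (power = energy per time),
    = kg·m²·s⁻³.
Combining: Hz⁻¹·W = s · (kg·m²·s⁻³) = kg·m²·s⁻².
kg·m²·s⁻² is the base-SI form of the joule.

J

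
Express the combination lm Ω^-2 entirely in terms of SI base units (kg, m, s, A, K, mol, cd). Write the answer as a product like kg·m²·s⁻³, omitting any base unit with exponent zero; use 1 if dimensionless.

lm = cd.
Ω = kg·m²·s⁻³·A⁻².
So Ω⁻² = kg⁻²·m⁻⁴·s⁶·A⁴.
Combining: lm·Ω⁻² = cd · (kg⁻²·m⁻⁴·s⁶·A⁴) = kg⁻²·m⁻⁴·s⁶·A⁴·cd.

kg⁻²·m⁻⁴·s⁶·A⁴·cd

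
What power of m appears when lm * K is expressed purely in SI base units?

0

lm = cd.
Combining: lm·K = cd · K = K·cd.
The exponent of m is 0.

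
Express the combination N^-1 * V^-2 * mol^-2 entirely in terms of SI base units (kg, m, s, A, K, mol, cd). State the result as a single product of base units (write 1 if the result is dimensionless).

kg⁻³·m⁻⁵·s⁸·A²·mol⁻²

N = kg·m/s² = kg·m·s⁻² (force = mass × acceleration).
So N⁻¹ = kg⁻¹·m⁻¹·s².
V = W/A (potential = power per current),
    = kg·m²·s⁻³·A⁻¹.
So V⁻² = kg⁻²·m⁻⁴·s⁶·A².
Combining: N⁻¹·V⁻²·mol⁻² = (kg⁻¹·m⁻¹·s²) · (kg⁻²·m⁻⁴·s⁶·A²) · mol⁻² = kg⁻³·m⁻⁵·s⁸·A²·mol⁻².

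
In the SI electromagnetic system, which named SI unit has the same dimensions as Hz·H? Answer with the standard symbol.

Ω

Hz = s⁻¹.
H = kg·m²·s⁻²·A⁻².
Combining: Hz·H = s⁻¹ · (kg·m²·s⁻²·A⁻²) = kg·m²·s⁻³·A⁻².
kg·m²·s⁻³·A⁻² is the base-SI form of the ohm.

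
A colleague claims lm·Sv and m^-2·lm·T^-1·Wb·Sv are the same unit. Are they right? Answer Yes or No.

Left side:
  lm = cd.
  Sv = m²·s⁻².
  Combining: lm·Sv = cd · (m²·s⁻²) = m²·s⁻²·cd.
Right side:
  lm = cd·sr = cd (luminous flux; sr is dimensionless).
  T = Wb/m² (flux density = flux per area),
      = kg·s⁻²·A⁻¹.
  So T⁻¹ = kg⁻¹·s²·A.
  Wb = V·s (flux: a volt is a weber per second),
      = kg·m²·s⁻²·A⁻¹.
  Sv = J/kg (equivalent dose = energy per mass),
      = m²·s⁻².
  Combining: m⁻²·lm·T⁻¹·Wb·Sv = m⁻² · cd · (kg⁻¹·s²·A) · (kg·m²·s⁻²·A⁻¹) · (m²·s⁻²) = m²·s⁻²·cd.
Both reduce to m²·s⁻²·cd.

Yes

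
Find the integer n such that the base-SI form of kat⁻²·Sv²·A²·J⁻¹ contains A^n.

2

kat = mol/s = s⁻¹·mol (catalytic activity).
So kat⁻² = s²·mol⁻².
Sv = J/kg (equivalent dose = energy per mass),
    = m²·s⁻².
So Sv² = m⁴·s⁻⁴.
J = N·m (work = force × distance),
    = kg·m²·s⁻².
So J⁻¹ = kg⁻¹·m⁻²·s².
Combining: kat⁻²·Sv²·A²·J⁻¹ = (s²·mol⁻²) · (m⁴·s⁻⁴) · A² · (kg⁻¹·m⁻²·s²) = kg⁻¹·m²·A²·mol⁻².
The exponent of A is 2.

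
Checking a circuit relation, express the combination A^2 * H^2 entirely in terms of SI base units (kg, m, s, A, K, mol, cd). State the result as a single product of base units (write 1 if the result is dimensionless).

kg²·m⁴·s⁻⁴·A⁻²

H = Wb/A (inductance = flux per current),
    = kg·m²·s⁻²·A⁻².
So H² = kg²·m⁴·s⁻⁴·A⁻⁴.
Combining: A²·H² = A² · (kg²·m⁴·s⁻⁴·A⁻⁴) = kg²·m⁴·s⁻⁴·A⁻².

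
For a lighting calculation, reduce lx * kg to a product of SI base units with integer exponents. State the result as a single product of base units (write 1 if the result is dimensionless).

kg·m⁻²·cd

lx = m⁻²·cd.
Combining: lx·kg = (m⁻²·cd) · kg = kg·m⁻²·cd.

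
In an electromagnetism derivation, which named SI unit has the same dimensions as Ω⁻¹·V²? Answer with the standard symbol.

W

Ω = V/A (resistance = voltage per current),
    = kg·m²·s⁻³·A⁻².
So Ω⁻¹ = kg⁻¹·m⁻²·s³·A².
V = W/A (potential = power per current),
    = kg·m²·s⁻³·A⁻¹.
So V² = kg²·m⁴·s⁻⁶·A⁻².
Combining: Ω⁻¹·V² = (kg⁻¹·m⁻²·s³·A²) · (kg²·m⁴·s⁻⁶·A⁻²) = kg·m²·s⁻³.
kg·m²·s⁻³ is the base-SI form of the watt.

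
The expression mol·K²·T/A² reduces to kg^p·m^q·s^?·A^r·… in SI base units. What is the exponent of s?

T = kg·s⁻²·A⁻¹.
Combining: mol·K²·T·A⁻² = mol · K² · (kg·s⁻²·A⁻¹) · A⁻² = kg·s⁻²·A⁻³·K²·mol.
The exponent of s is -2.

-2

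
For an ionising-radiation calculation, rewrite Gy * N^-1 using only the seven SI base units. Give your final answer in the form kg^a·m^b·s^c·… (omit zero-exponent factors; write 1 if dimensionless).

Gy = m²·s⁻².
N = kg·m·s⁻².
So N⁻¹ = kg⁻¹·m⁻¹·s².
Combining: Gy·N⁻¹ = (m²·s⁻²) · (kg⁻¹·m⁻¹·s²) = kg⁻¹·m.

kg⁻¹·m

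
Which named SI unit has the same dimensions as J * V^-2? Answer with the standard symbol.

J = N·m (work = force × distance),
    = kg·m²·s⁻².
V = W/A (potential = power per current),
    = kg·m²·s⁻³·A⁻¹.
So V⁻² = kg⁻²·m⁻⁴·s⁶·A².
Combining: J·V⁻² = (kg·m²·s⁻²) · (kg⁻²·m⁻⁴·s⁶·A²) = kg⁻¹·m⁻²·s⁴·A².
kg⁻¹·m⁻²·s⁴·A² is the base-SI form of the farad.

F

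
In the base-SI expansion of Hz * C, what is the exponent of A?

Hz = 1/s = s⁻¹ (frequency is cycles per second).
C = A·s = s·A (charge = current × time).
Combining: Hz·C = s⁻¹ · (s·A) = A.
The exponent of A is 1.

1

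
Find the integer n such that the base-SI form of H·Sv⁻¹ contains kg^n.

H = Wb/A (inductance = flux per current),
    = kg·m²·s⁻²·A⁻².
Sv = J/kg (equivalent dose = energy per mass),
    = m²·s⁻².
So Sv⁻¹ = m⁻²·s².
Combining: H·Sv⁻¹ = (kg·m²·s⁻²·A⁻²) · (m⁻²·s²) = kg·A⁻².
The exponent of kg is 1.

1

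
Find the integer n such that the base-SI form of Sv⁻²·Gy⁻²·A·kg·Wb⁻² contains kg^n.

-1

Sv = J/kg (equivalent dose = energy per mass),
    = m²·s⁻².
So Sv⁻² = m⁻⁴·s⁴.
Gy = J/kg (absorbed dose = energy per mass),
    = m²·s⁻².
So Gy⁻² = m⁻⁴·s⁴.
Wb = V·s (flux: a volt is a weber per second),
    = kg·m²·s⁻²·A⁻¹.
So Wb⁻² = kg⁻²·m⁻⁴·s⁴·A².
Combining: Sv⁻²·Gy⁻²·A·kg·Wb⁻² = (m⁻⁴·s⁴) · (m⁻⁴·s⁴) · A · kg · (kg⁻²·m⁻⁴·s⁴·A²) = kg⁻¹·m⁻¹²·s¹²·A³.
The exponent of kg is -1.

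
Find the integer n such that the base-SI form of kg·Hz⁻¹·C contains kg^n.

1

Hz = 1/s = s⁻¹ (frequency is cycles per second).
So Hz⁻¹ = s.
C = A·s = s·A (charge = current × time).
Combining: kg·Hz⁻¹·C = kg · s · (s·A) = kg·s²·A.
The exponent of kg is 1.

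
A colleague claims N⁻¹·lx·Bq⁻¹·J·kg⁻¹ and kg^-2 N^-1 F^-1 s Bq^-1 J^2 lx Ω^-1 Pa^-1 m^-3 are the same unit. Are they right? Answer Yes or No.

Left side:
  N = kg·m/s² = kg·m·s⁻² (force = mass × acceleration).
  So N⁻¹ = kg⁻¹·m⁻¹·s².
  lx = lm/m² (illuminance = luminous flux per area),
      = m⁻²·cd.
  Bq = 1/s = s⁻¹ (activity is decays per second).
  So Bq⁻¹ = s.
  J = N·m (work = force × distance),
      = kg·m²·s⁻².
  Combining: N⁻¹·lx·Bq⁻¹·J·kg⁻¹ = (kg⁻¹·m⁻¹·s²) · (m⁻²·cd) · s · (kg·m²·s⁻²) · kg⁻¹ = kg⁻¹·m⁻¹·s·cd.
Right side:
  N = kg·m/s² = kg·m·s⁻² (force = mass × acceleration).
  So N⁻¹ = kg⁻¹·m⁻¹·s².
  F = C/V (capacitance = charge per voltage),
      = A·s/(kg·m²·s⁻³·A⁻¹) (substituting C and V),
      = kg⁻¹·m⁻²·s⁴·A².
  So F⁻¹ = kg·m²·s⁻⁴·A⁻².
  Bq = 1/s = s⁻¹ (activity is decays per second).
  So Bq⁻¹ = s.
  J = N·m (work = force × distance),
      = kg·m²·s⁻².
  So J² = kg²·m⁴·s⁻⁴.
  lx = lm/m² (illuminance = luminous flux per area),
      = m⁻²·cd.
  Ω = V/A (resistance = voltage per current),
      = kg·m²·s⁻³·A⁻².
  So Ω⁻¹ = kg⁻¹·m⁻²·s³·A².
  Pa = N/m² (pressure = force per area),
      = kg·m⁻¹·s⁻².
  So Pa⁻¹ = kg⁻¹·m·s².
  Combining: kg⁻²·N⁻¹·F⁻¹·s·Bq⁻¹·J²·lx·Ω⁻¹·Pa⁻¹·m⁻³ = kg⁻² · (kg⁻¹·m⁻¹·s²) · (kg·m²·s⁻⁴·A⁻²) · s · s · (kg²·m⁴·s⁻⁴) · (m⁻²·cd) · (kg⁻¹·m⁻²·s³·A²) · (kg⁻¹·m·s²) · m⁻³ = kg⁻²·m⁻¹·s·cd.
Left is kg⁻¹·m⁻¹·s·cd; right is kg⁻²·m⁻¹·s·cd — different.

No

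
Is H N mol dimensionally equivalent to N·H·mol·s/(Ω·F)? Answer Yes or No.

Left side:
  H = kg·m²·s⁻²·A⁻².
  N = kg·m·s⁻².
  Combining: H·N·mol = (kg·m²·s⁻²·A⁻²) · (kg·m·s⁻²) · mol = kg²·m³·s⁻⁴·A⁻²·mol.
Right side:
  N = kg·m/s² = kg·m·s⁻² (force = mass × acceleration).
  Ω = V/A (resistance = voltage per current),
      = kg·m²·s⁻³·A⁻².
  So Ω⁻¹ = kg⁻¹·m⁻²·s³·A².
  H = Wb/A (inductance = flux per current),
      = kg·m²·s⁻²·A⁻².
  F = C/V (capacitance = charge per voltage),
      = A·s/(kg·m²·s⁻³·A⁻¹) (substituting C and V),
      = kg⁻¹·m⁻²·s⁴·A².
  So F⁻¹ = kg·m²·s⁻⁴·A⁻².
  Combining: N·Ω⁻¹·H·F⁻¹·mol·s = (kg·m·s⁻²) · (kg⁻¹·m⁻²·s³·A²) · (kg·m²·s⁻²·A⁻²) · (kg·m²·s⁻⁴·A⁻²) · mol · s = kg²·m³·s⁻⁴·A⁻²·mol.
Both reduce to kg²·m³·s⁻⁴·A⁻²·mol.

Yes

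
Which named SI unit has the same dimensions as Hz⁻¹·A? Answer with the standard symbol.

Hz = s⁻¹.
So Hz⁻¹ = s.
Combining: Hz⁻¹·A = s · A = s·A.
s·A is the base-SI form of the coulomb.

C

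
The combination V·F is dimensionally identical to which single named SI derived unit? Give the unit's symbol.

V = kg·m²·s⁻³·A⁻¹.
F = kg⁻¹·m⁻²·s⁴·A².
Combining: V·F = (kg·m²·s⁻³·A⁻¹) · (kg⁻¹·m⁻²·s⁴·A²) = s·A.
s·A is the base-SI form of the coulomb.

C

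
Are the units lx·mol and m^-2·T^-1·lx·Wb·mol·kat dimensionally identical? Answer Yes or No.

No

Left side:
  lx = lm/m² (illuminance = luminous flux per area),
      = m⁻²·cd.
  Combining: lx·mol = (m⁻²·cd) · mol = m⁻²·mol·cd.
Right side:
  T = Wb/m² (flux density = flux per area),
      = kg·s⁻²·A⁻¹.
  So T⁻¹ = kg⁻¹·s²·A.
  lx = lm/m² (illuminance = luminous flux per area),
      = m⁻²·cd.
  Wb = V·s (flux: a volt is a weber per second),
      = kg·m²·s⁻²·A⁻¹.
  kat = mol/s = s⁻¹·mol (catalytic activity).
  Combining: m⁻²·T⁻¹·lx·Wb·mol·kat = m⁻² · (kg⁻¹·s²·A) · (m⁻²·cd) · (kg·m²·s⁻²·A⁻¹) · mol · (s⁻¹·mol) = m⁻²·s⁻¹·mol²·cd.
Left is m⁻²·mol·cd; right is m⁻²·s⁻¹·mol²·cd — different.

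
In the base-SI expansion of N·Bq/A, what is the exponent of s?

-3

N = kg·m·s⁻².
Bq = s⁻¹.
Combining: N·A⁻¹·Bq = (kg·m·s⁻²) · A⁻¹ · s⁻¹ = kg·m·s⁻³·A⁻¹.
The exponent of s is -3.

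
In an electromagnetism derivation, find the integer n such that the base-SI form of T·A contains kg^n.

T = Wb/m² (flux density = flux per area),
    = kg·s⁻²·A⁻¹.
Combining: T·A = (kg·s⁻²·A⁻¹) · A = kg·s⁻².
The exponent of kg is 1.

1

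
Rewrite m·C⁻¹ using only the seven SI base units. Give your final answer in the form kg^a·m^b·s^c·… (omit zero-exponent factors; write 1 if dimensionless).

C = A·s = s·A (charge = current × time).
So C⁻¹ = s⁻¹·A⁻¹.
Combining: m·C⁻¹ = m · (s⁻¹·A⁻¹) = m·s⁻¹·A⁻¹.

m·s⁻¹·A⁻¹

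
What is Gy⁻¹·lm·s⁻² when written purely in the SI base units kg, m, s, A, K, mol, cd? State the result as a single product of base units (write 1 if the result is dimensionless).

Gy = J/kg (absorbed dose = energy per mass),
    = m²·s⁻².
So Gy⁻¹ = m⁻²·s².
lm = cd·sr = cd (luminous flux; sr is dimensionless).
Combining: Gy⁻¹·lm·s⁻² = (m⁻²·s²) · cd · s⁻² = m⁻²·cd.

m⁻²·cd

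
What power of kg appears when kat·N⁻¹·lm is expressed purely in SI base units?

-1

kat = s⁻¹·mol.
N = kg·m·s⁻².
So N⁻¹ = kg⁻¹·m⁻¹·s².
lm = cd.
Combining: kat·N⁻¹·lm = (s⁻¹·mol) · (kg⁻¹·m⁻¹·s²) · cd = kg⁻¹·m⁻¹·s·mol·cd.
The exponent of kg is -1.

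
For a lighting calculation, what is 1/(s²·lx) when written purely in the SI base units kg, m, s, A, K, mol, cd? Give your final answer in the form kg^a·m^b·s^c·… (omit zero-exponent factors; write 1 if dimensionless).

lx = lm/m² (illuminance = luminous flux per area),
    = m⁻²·cd.
So lx⁻¹ = m²·cd⁻¹.
Combining: s⁻²·lx⁻¹ = s⁻² · (m²·cd⁻¹) = m²·s⁻²·cd⁻¹.

m²·s⁻²·cd⁻¹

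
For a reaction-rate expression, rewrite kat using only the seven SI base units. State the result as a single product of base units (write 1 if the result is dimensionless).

kat = s⁻¹·mol.

s⁻¹·mol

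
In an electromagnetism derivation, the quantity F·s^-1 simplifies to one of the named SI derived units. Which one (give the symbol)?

F = C/V (capacitance = charge per voltage),
    = A·s/(kg·m²·s⁻³·A⁻¹) (substituting C and V),
    = kg⁻¹·m⁻²·s⁴·A².
Combining: F·s⁻¹ = (kg⁻¹·m⁻²·s⁴·A²) · s⁻¹ = kg⁻¹·m⁻²·s³·A².
kg⁻¹·m⁻²·s³·A² is the base-SI form of the siemens.

S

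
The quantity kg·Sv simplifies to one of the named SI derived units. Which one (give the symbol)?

J

Sv = J/kg (equivalent dose = energy per mass),
    = m²·s⁻².
Combining: kg·Sv = kg · (m²·s⁻²) = kg·m²·s⁻².
kg·m²·s⁻² is the base-SI form of the joule.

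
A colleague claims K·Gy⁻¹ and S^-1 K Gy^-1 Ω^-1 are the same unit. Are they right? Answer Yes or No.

Yes

Left side:
  Gy = m²·s⁻².
  So Gy⁻¹ = m⁻²·s².
  Combining: K·Gy⁻¹ = K · (m⁻²·s²) = m⁻²·s²·K.
Right side:
  S = kg⁻¹·m⁻²·s³·A².
  So S⁻¹ = kg·m²·s⁻³·A⁻².
  Gy = m²·s⁻².
  So Gy⁻¹ = m⁻²·s².
  Ω = kg·m²·s⁻³·A⁻².
  So Ω⁻¹ = kg⁻¹·m⁻²·s³·A².
  Combining: S⁻¹·K·Gy⁻¹·Ω⁻¹ = (kg·m²·s⁻³·A⁻²) · K · (m⁻²·s²) · (kg⁻¹·m⁻²·s³·A²) = m⁻²·s²·K.
Both reduce to m⁻²·s²·K.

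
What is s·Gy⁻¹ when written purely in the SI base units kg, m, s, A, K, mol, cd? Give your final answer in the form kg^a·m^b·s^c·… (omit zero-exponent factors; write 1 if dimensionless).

Gy = m²·s⁻².
So Gy⁻¹ = m⁻²·s².
Combining: s·Gy⁻¹ = s · (m⁻²·s²) = m⁻²·s³.

m⁻²·s³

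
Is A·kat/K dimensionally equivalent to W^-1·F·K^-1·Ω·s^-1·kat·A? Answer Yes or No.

Left side:
  kat = s⁻¹·mol.
  Combining: K⁻¹·A·kat = K⁻¹ · A · (s⁻¹·mol) = s⁻¹·A·K⁻¹·mol.
Right side:
  W = kg·m²·s⁻³.
  So W⁻¹ = kg⁻¹·m⁻²·s³.
  F = kg⁻¹·m⁻²·s⁴·A².
  Ω = kg·m²·s⁻³·A⁻².
  kat = s⁻¹·mol.
  Combining: W⁻¹·F·K⁻¹·Ω·s⁻¹·kat·A = (kg⁻¹·m⁻²·s³) · (kg⁻¹·m⁻²·s⁴·A²) · K⁻¹ · (kg·m²·s⁻³·A⁻²) · s⁻¹ · (s⁻¹·mol) · A = kg⁻¹·m⁻²·s²·A·K⁻¹·mol.
Left is s⁻¹·A·K⁻¹·mol; right is kg⁻¹·m⁻²·s²·A·K⁻¹·mol — different.

No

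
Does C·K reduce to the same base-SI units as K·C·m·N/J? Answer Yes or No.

Yes

Left side:
  C = A·s = s·A (charge = current × time).
  Combining: C·K = (s·A) · K = s·A·K.
Right side:
  C = s·A.
  J = kg·m²·s⁻².
  So J⁻¹ = kg⁻¹·m⁻²·s².
  N = kg·m·s⁻².
  Combining: K·C·J⁻¹·m·N = K · (s·A) · (kg⁻¹·m⁻²·s²) · m · (kg·m·s⁻²) = s·A·K.
Both reduce to s·A·K.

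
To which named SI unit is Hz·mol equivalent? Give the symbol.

Hz = 1/s = s⁻¹ (frequency is cycles per second).
Combining: Hz·mol = s⁻¹ · mol = s⁻¹·mol.
s⁻¹·mol is the base-SI form of the katal.

kat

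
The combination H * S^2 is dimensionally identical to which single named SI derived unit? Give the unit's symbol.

H = Wb/A (inductance = flux per current),
    = kg·m²·s⁻²·A⁻².
S = 1/Ω (conductance is reciprocal resistance),
    = kg⁻¹·m⁻²·s³·A².
So S² = kg⁻²·m⁻⁴·s⁶·A⁴.
Combining: H·S² = (kg·m²·s⁻²·A⁻²) · (kg⁻²·m⁻⁴·s⁶·A⁴) = kg⁻¹·m⁻²·s⁴·A².
kg⁻¹·m⁻²·s⁴·A² is the base-SI form of the farad.

F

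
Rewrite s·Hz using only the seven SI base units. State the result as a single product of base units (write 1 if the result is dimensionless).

Hz = 1/s = s⁻¹ (frequency is cycles per second).
Combining: s·Hz = s · s⁻¹ = 1.

1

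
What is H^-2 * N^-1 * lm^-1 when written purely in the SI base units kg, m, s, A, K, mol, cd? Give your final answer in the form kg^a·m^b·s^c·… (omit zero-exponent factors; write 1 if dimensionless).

kg⁻³·m⁻⁵·s⁶·A⁴·cd⁻¹

H = kg·m²·s⁻²·A⁻².
So H⁻² = kg⁻²·m⁻⁴·s⁴·A⁴.
N = kg·m·s⁻².
So N⁻¹ = kg⁻¹·m⁻¹·s².
lm = cd.
So lm⁻¹ = cd⁻¹.
Combining: H⁻²·N⁻¹·lm⁻¹ = (kg⁻²·m⁻⁴·s⁴·A⁴) · (kg⁻¹·m⁻¹·s²) · cd⁻¹ = kg⁻³·m⁻⁵·s⁶·A⁴·cd⁻¹.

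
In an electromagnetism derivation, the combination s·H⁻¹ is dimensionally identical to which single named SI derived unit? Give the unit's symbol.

H = kg·m²·s⁻²·A⁻².
So H⁻¹ = kg⁻¹·m⁻²·s²·A².
Combining: s·H⁻¹ = s · (kg⁻¹·m⁻²·s²·A²) = kg⁻¹·m⁻²·s³·A².
kg⁻¹·m⁻²·s³·A² is the base-SI form of the siemens.

S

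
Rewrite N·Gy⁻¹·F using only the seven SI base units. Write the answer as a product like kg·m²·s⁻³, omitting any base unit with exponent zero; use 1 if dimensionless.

m⁻³·s⁴·A²

N = kg·m·s⁻².
Gy = m²·s⁻².
So Gy⁻¹ = m⁻²·s².
F = kg⁻¹·m⁻²·s⁴·A².
Combining: N·Gy⁻¹·F = (kg·m·s⁻²) · (m⁻²·s²) · (kg⁻¹·m⁻²·s⁴·A²) = m⁻³·s⁴·A².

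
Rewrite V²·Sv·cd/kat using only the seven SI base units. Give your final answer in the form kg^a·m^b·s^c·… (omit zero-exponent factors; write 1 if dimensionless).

V = W/A (potential = power per current),
    = kg·m²·s⁻³·A⁻¹.
So V² = kg²·m⁴·s⁻⁶·A⁻².
kat = mol/s = s⁻¹·mol (catalytic activity).
So kat⁻¹ = s·mol⁻¹.
Sv = J/kg (equivalent dose = energy per mass),
    = m²·s⁻².
Combining: V²·kat⁻¹·Sv·cd = (kg²·m⁴·s⁻⁶·A⁻²) · (s·mol⁻¹) · (m²·s⁻²) · cd = kg²·m⁶·s⁻⁷·A⁻²·mol⁻¹·cd.

kg²·m⁶·s⁻⁷·A⁻²·mol⁻¹·cd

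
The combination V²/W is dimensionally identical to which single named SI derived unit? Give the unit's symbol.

Ω

V = kg·m²·s⁻³·A⁻¹.
So V² = kg²·m⁴·s⁻⁶·A⁻².
W = kg·m²·s⁻³.
So W⁻¹ = kg⁻¹·m⁻²·s³.
Combining: V²·W⁻¹ = (kg²·m⁴·s⁻⁶·A⁻²) · (kg⁻¹·m⁻²·s³) = kg·m²·s⁻³·A⁻².
kg·m²·s⁻³·A⁻² is the base-SI form of the ohm.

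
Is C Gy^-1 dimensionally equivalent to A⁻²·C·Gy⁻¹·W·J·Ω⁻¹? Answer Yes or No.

Left side:
  C = A·s = s·A (charge = current × time).
  Gy = J/kg (absorbed dose = energy per mass),
      = m²·s⁻².
  So Gy⁻¹ = m⁻²·s².
  Combining: C·Gy⁻¹ = (s·A) · (m⁻²·s²) = m⁻²·s³·A.
Right side:
  C = A·s = s·A (charge = current × time).
  Gy = J/kg (absorbed dose = energy per mass),
      = m²·s⁻².
  So Gy⁻¹ = m⁻²·s².
  W = J/s (power = energy per time),
      = kg·m²·s⁻³.
  J = N·m (work = force × distance),
      = kg·m²·s⁻².
  Ω = V/A (resistance = voltage per current),
      = kg·m²·s⁻³·A⁻².
  So Ω⁻¹ = kg⁻¹·m⁻²·s³·A².
  Combining: A⁻²·C·Gy⁻¹·W·J·Ω⁻¹ = A⁻² · (s·A) · (m⁻²·s²) · (kg·m²·s⁻³) · (kg·m²·s⁻²) · (kg⁻¹·m⁻²·s³·A²) = kg·s·A.
Left is m⁻²·s³·A; right is kg·s·A — different.

No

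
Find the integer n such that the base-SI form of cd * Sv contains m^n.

Sv = J/kg (equivalent dose = energy per mass),
    = m²·s⁻².
Combining: cd·Sv = cd · (m²·s⁻²) = m²·s⁻²·cd.
The exponent of m is 2.

2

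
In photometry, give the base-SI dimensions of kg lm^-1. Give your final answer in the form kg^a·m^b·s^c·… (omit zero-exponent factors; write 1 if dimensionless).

kg·cd⁻¹

lm = cd.
So lm⁻¹ = cd⁻¹.
Combining: kg·lm⁻¹ = kg · cd⁻¹ = kg·cd⁻¹.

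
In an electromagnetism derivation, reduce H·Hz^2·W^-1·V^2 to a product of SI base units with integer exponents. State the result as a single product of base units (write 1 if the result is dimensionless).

H = Wb/A (inductance = flux per current),
    = kg·m²·s⁻²·A⁻².
Hz = 1/s = s⁻¹ (frequency is cycles per second).
So Hz² = s⁻².
W = J/s (power = energy per time),
    = kg·m²·s⁻³.
So W⁻¹ = kg⁻¹·m⁻²·s³.
V = W/A (potential = power per current),
    = kg·m²·s⁻³·A⁻¹.
So V² = kg²·m⁴·s⁻⁶·A⁻².
Combining: H·Hz²·W⁻¹·V² = (kg·m²·s⁻²·A⁻²) · s⁻² · (kg⁻¹·m⁻²·s³) · (kg²·m⁴·s⁻⁶·A⁻²) = kg²·m⁴·s⁻⁷·A⁻⁴.

kg²·m⁴·s⁻⁷·A⁻⁴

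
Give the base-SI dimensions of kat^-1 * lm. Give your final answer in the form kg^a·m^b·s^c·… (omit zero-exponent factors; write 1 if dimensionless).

s·mol⁻¹·cd

kat = s⁻¹·mol.
So kat⁻¹ = s·mol⁻¹.
lm = cd.
Combining: kat⁻¹·lm = (s·mol⁻¹) · cd = s·mol⁻¹·cd.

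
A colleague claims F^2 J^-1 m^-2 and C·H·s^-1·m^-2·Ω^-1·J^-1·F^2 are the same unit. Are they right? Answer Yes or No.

No

Left side:
  F = kg⁻¹·m⁻²·s⁴·A².
  So F² = kg⁻²·m⁻⁴·s⁸·A⁴.
  J = kg·m²·s⁻².
  So J⁻¹ = kg⁻¹·m⁻²·s².
  Combining: F²·J⁻¹·m⁻² = (kg⁻²·m⁻⁴·s⁸·A⁴) · (kg⁻¹·m⁻²·s²) · m⁻² = kg⁻³·m⁻⁸·s¹⁰·A⁴.
Right side:
  C = A·s = s·A (charge = current × time).
  H = Wb/A (inductance = flux per current),
      = kg·m²·s⁻²·A⁻².
  Ω = V/A (resistance = voltage per current),
      = kg·m²·s⁻³·A⁻².
  So Ω⁻¹ = kg⁻¹·m⁻²·s³·A².
  J = N·m (work = force × distance),
      = kg·m²·s⁻².
  So J⁻¹ = kg⁻¹·m⁻²·s².
  F = C/V (capacitance = charge per voltage),
      = A·s/(kg·m²·s⁻³·A⁻¹) (substituting C and V),
      = kg⁻¹·m⁻²·s⁴·A².
  So F² = kg⁻²·m⁻⁴·s⁸·A⁴.
  Combining: C·H·s⁻¹·m⁻²·Ω⁻¹·J⁻¹·F² = (s·A) · (kg·m²·s⁻²·A⁻²) · s⁻¹ · m⁻² · (kg⁻¹·m⁻²·s³·A²) · (kg⁻¹·m⁻²·s²) · (kg⁻²·m⁻⁴·s⁸·A⁴) = kg⁻³·m⁻⁸·s¹¹·A⁵.
Left is kg⁻³·m⁻⁸·s¹⁰·A⁴; right is kg⁻³·m⁻⁸·s¹¹·A⁵ — different.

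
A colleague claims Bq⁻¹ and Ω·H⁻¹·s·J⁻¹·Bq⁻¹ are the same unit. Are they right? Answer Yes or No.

Left side:
  Bq = 1/s = s⁻¹ (activity is decays per second).
  So Bq⁻¹ = s.
Right side:
  Ω = kg·m²·s⁻³·A⁻².
  H = kg·m²·s⁻²·A⁻².
  So H⁻¹ = kg⁻¹·m⁻²·s²·A².
  J = kg·m²·s⁻².
  So J⁻¹ = kg⁻¹·m⁻²·s².
  Bq = s⁻¹.
  So Bq⁻¹ = s.
  Combining: Ω·H⁻¹·s·J⁻¹·Bq⁻¹ = (kg·m²·s⁻³·A⁻²) · (kg⁻¹·m⁻²·s²·A²) · s · (kg⁻¹·m⁻²·s²) · s = kg⁻¹·m⁻²·s³.
Left is s; right is kg⁻¹·m⁻²·s³ — different.

No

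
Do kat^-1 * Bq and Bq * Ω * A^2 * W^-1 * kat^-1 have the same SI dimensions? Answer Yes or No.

Yes

Left side:
  kat = mol/s = s⁻¹·mol (catalytic activity).
  So kat⁻¹ = s·mol⁻¹.
  Bq = 1/s = s⁻¹ (activity is decays per second).
  Combining: kat⁻¹·Bq = (s·mol⁻¹) · s⁻¹ = mol⁻¹.
Right side:
  Bq = 1/s = s⁻¹ (activity is decays per second).
  Ω = V/A (resistance = voltage per current),
      = kg·m²·s⁻³·A⁻².
  W = J/s (power = energy per time),
      = kg·m²·s⁻³.
  So W⁻¹ = kg⁻¹·m⁻²·s³.
  kat = mol/s = s⁻¹·mol (catalytic activity).
  So kat⁻¹ = s·mol⁻¹.
  Combining: Bq·Ω·A²·W⁻¹·kat⁻¹ = s⁻¹ · (kg·m²·s⁻³·A⁻²) · A² · (kg⁻¹·m⁻²·s³) · (s·mol⁻¹) = mol⁻¹.
Both reduce to mol⁻¹.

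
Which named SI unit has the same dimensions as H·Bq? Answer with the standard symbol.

Ω

H = Wb/A (inductance = flux per current),
    = kg·m²·s⁻²·A⁻².
Bq = 1/s = s⁻¹ (activity is decays per second).
Combining: H·Bq = (kg·m²·s⁻²·A⁻²) · s⁻¹ = kg·m²·s⁻³·A⁻².
kg·m²·s⁻³·A⁻² is the base-SI form of the ohm.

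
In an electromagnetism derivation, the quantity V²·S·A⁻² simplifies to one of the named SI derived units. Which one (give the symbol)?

V = W/A (potential = power per current),
    = kg·m²·s⁻³·A⁻¹.
So V² = kg²·m⁴·s⁻⁶·A⁻².
S = 1/Ω (conductance is reciprocal resistance),
    = kg⁻¹·m⁻²·s³·A².
Combining: V²·S·A⁻² = (kg²·m⁴·s⁻⁶·A⁻²) · (kg⁻¹·m⁻²·s³·A²) · A⁻² = kg·m²·s⁻³·A⁻².
kg·m²·s⁻³·A⁻² is the base-SI form of the ohm.

Ω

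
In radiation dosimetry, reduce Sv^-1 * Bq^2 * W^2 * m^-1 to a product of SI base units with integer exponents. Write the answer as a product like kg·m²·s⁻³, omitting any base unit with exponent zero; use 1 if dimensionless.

kg²·m·s⁻⁶

Sv = m²·s⁻².
So Sv⁻¹ = m⁻²·s².
Bq = s⁻¹.
So Bq² = s⁻².
W = kg·m²·s⁻³.
So W² = kg²·m⁴·s⁻⁶.
Combining: Sv⁻¹·Bq²·W²·m⁻¹ = (m⁻²·s²) · s⁻² · (kg²·m⁴·s⁻⁶) · m⁻¹ = kg²·m·s⁻⁶.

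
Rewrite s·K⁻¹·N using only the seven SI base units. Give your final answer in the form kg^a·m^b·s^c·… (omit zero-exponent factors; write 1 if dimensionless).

kg·m·s⁻¹·K⁻¹

N = kg·m/s² = kg·m·s⁻² (force = mass × acceleration).
Combining: s·K⁻¹·N = s · K⁻¹ · (kg·m·s⁻²) = kg·m·s⁻¹·K⁻¹.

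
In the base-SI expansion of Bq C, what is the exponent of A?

Bq = s⁻¹.
C = s·A.
Combining: Bq·C = s⁻¹ · (s·A) = A.
The exponent of A is 1.

1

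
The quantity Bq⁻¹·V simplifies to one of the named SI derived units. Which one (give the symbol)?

Bq = s⁻¹.
So Bq⁻¹ = s.
V = kg·m²·s⁻³·A⁻¹.
Combining: Bq⁻¹·V = s · (kg·m²·s⁻³·A⁻¹) = kg·m²·s⁻²·A⁻¹.
kg·m²·s⁻²·A⁻¹ is the base-SI form of the weber.

Wb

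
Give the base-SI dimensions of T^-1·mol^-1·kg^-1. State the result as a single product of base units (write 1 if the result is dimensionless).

kg⁻²·s²·A·mol⁻¹

T = Wb/m² (flux density = flux per area),
    = kg·s⁻²·A⁻¹.
So T⁻¹ = kg⁻¹·s²·A.
Combining: T⁻¹·mol⁻¹·kg⁻¹ = (kg⁻¹·s²·A) · mol⁻¹ · kg⁻¹ = kg⁻²·s²·A·mol⁻¹.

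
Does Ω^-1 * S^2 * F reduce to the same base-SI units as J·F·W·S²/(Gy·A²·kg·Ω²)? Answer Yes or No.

Left side:
  Ω = kg·m²·s⁻³·A⁻².
  So Ω⁻¹ = kg⁻¹·m⁻²·s³·A².
  S = kg⁻¹·m⁻²·s³·A².
  So S² = kg⁻²·m⁻⁴·s⁶·A⁴.
  F = kg⁻¹·m⁻²·s⁴·A².
  Combining: Ω⁻¹·S²·F = (kg⁻¹·m⁻²·s³·A²) · (kg⁻²·m⁻⁴·s⁶·A⁴) · (kg⁻¹·m⁻²·s⁴·A²) = kg⁻⁴·m⁻⁸·s¹³·A⁸.
Right side:
  J = N·m (work = force × distance),
      = kg·m²·s⁻².
  F = C/V (capacitance = charge per voltage),
      = A·s/(kg·m²·s⁻³·A⁻¹) (substituting C and V),
      = kg⁻¹·m⁻²·s⁴·A².
  Gy = J/kg (absorbed dose = energy per mass),
      = m²·s⁻².
  So Gy⁻¹ = m⁻²·s².
  W = J/s (power = energy per time),
      = kg·m²·s⁻³.
  S = 1/Ω (conductance is reciprocal resistance),
      = kg⁻¹·m⁻²·s³·A².
  So S² = kg⁻²·m⁻⁴·s⁶·A⁴.
  Ω = V/A (resistance = voltage per current),
      = kg·m²·s⁻³·A⁻².
  So Ω⁻² = kg⁻²·m⁻⁴·s⁶·A⁴.
  Combining: J·F·Gy⁻¹·A⁻²·W·S²·kg⁻¹·Ω⁻² = (kg·m²·s⁻²) · (kg⁻¹·m⁻²·s⁴·A²) · (m⁻²·s²) · A⁻² · (kg·m²·s⁻³) · (kg⁻²·m⁻⁴·s⁶·A⁴) · kg⁻¹ · (kg⁻²·m⁻⁴·s⁶·A⁴) = kg⁻⁴·m⁻⁸·s¹³·A⁸.
Both reduce to kg⁻⁴·m⁻⁸·s¹³·A⁸.

Yes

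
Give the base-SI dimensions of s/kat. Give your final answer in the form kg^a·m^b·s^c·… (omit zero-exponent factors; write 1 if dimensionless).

s²·mol⁻¹

kat = mol/s = s⁻¹·mol (catalytic activity).
So kat⁻¹ = s·mol⁻¹.
Combining: s·kat⁻¹ = s · (s·mol⁻¹) = s²·mol⁻¹.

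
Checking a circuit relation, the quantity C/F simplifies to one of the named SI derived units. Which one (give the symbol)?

F = C/V (capacitance = charge per voltage),
    = A·s/(kg·m²·s⁻³·A⁻¹) (substituting C and V),
    = kg⁻¹·m⁻²·s⁴·A².
So F⁻¹ = kg·m²·s⁻⁴·A⁻².
C = A·s = s·A (charge = current × time).
Combining: F⁻¹·C = (kg·m²·s⁻⁴·A⁻²) · (s·A) = kg·m²·s⁻³·A⁻¹.
kg·m²·s⁻³·A⁻¹ is the base-SI form of the volt.

V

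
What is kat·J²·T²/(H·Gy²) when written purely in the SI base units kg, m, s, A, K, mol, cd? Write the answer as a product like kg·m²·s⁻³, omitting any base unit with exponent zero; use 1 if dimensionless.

kg³·m⁻²·s⁻³·mol

kat = mol/s = s⁻¹·mol (catalytic activity).
H = Wb/A (inductance = flux per current),
    = kg·m²·s⁻²·A⁻².
So H⁻¹ = kg⁻¹·m⁻²·s²·A².
Gy = J/kg (absorbed dose = energy per mass),
    = m²·s⁻².
So Gy⁻² = m⁻⁴·s⁴.
J = N·m (work = force × distance),
    = kg·m²·s⁻².
So J² = kg²·m⁴·s⁻⁴.
T = Wb/m² (flux density = flux per area),
    = kg·s⁻²·A⁻¹.
So T² = kg²·s⁻⁴·A⁻².
Combining: kat·H⁻¹·Gy⁻²·J²·T² = (s⁻¹·mol) · (kg⁻¹·m⁻²·s²·A²) · (m⁻⁴·s⁴) · (kg²·m⁴·s⁻⁴) · (kg²·s⁻⁴·A⁻²) = kg³·m⁻²·s⁻³·mol.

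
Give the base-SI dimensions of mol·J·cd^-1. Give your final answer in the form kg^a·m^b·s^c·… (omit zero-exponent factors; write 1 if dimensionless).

kg·m²·s⁻²·mol·cd⁻¹

J = N·m (work = force × distance),
    = kg·m²·s⁻².
Combining: mol·J·cd⁻¹ = mol · (kg·m²·s⁻²) · cd⁻¹ = kg·m²·s⁻²·mol·cd⁻¹.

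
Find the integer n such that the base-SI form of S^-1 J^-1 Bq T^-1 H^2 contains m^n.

S = 1/Ω (conductance is reciprocal resistance),
    = kg⁻¹·m⁻²·s³·A².
So S⁻¹ = kg·m²·s⁻³·A⁻².
J = N·m (work = force × distance),
    = kg·m²·s⁻².
So J⁻¹ = kg⁻¹·m⁻²·s².
Bq = 1/s = s⁻¹ (activity is decays per second).
T = Wb/m² (flux density = flux per area),
    = kg·s⁻²·A⁻¹.
So T⁻¹ = kg⁻¹·s²·A.
H = Wb/A (inductance = flux per current),
    = kg·m²·s⁻²·A⁻².
So H² = kg²·m⁴·s⁻⁴·A⁻⁴.
Combining: S⁻¹·J⁻¹·Bq·T⁻¹·H² = (kg·m²·s⁻³·A⁻²) · (kg⁻¹·m⁻²·s²) · s⁻¹ · (kg⁻¹·s²·A) · (kg²·m⁴·s⁻⁴·A⁻⁴) = kg·m⁴·s⁻⁴·A⁻⁵.
The exponent of m is 4.

4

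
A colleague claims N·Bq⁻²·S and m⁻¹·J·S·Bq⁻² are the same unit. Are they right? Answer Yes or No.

Yes

Left side:
  N = kg·m/s² = kg·m·s⁻² (force = mass × acceleration).
  Bq = 1/s = s⁻¹ (activity is decays per second).
  So Bq⁻² = s².
  S = 1/Ω (conductance is reciprocal resistance),
      = kg⁻¹·m⁻²·s³·A².
  Combining: N·Bq⁻²·S = (kg·m·s⁻²) · s² · (kg⁻¹·m⁻²·s³·A²) = m⁻¹·s³·A².
Right side:
  J = N·m (work = force × distance),
      = kg·m²·s⁻².
  S = 1/Ω (conductance is reciprocal resistance),
      = kg⁻¹·m⁻²·s³·A².
  Bq = 1/s = s⁻¹ (activity is decays per second).
  So Bq⁻² = s².
  Combining: m⁻¹·J·S·Bq⁻² = m⁻¹ · (kg·m²·s⁻²) · (kg⁻¹·m⁻²·s³·A²) · s² = m⁻¹·s³·A².
Both reduce to m⁻¹·s³·A².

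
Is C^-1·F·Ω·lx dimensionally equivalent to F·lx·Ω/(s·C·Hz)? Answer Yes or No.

Yes

Left side:
  C = s·A.
  So C⁻¹ = s⁻¹·A⁻¹.
  F = kg⁻¹·m⁻²·s⁴·A².
  Ω = kg·m²·s⁻³·A⁻².
  lx = m⁻²·cd.
  Combining: C⁻¹·F·Ω·lx = (s⁻¹·A⁻¹) · (kg⁻¹·m⁻²·s⁴·A²) · (kg·m²·s⁻³·A⁻²) · (m⁻²·cd) = m⁻²·A⁻¹·cd.
Right side:
  F = C/V (capacitance = charge per voltage),
      = A·s/(kg·m²·s⁻³·A⁻¹) (substituting C and V),
      = kg⁻¹·m⁻²·s⁴·A².
  C = A·s = s·A (charge = current × time).
  So C⁻¹ = s⁻¹·A⁻¹.
  lx = lm/m² (illuminance = luminous flux per area),
      = m⁻²·cd.
  Hz = 1/s = s⁻¹ (frequency is cycles per second).
  So Hz⁻¹ = s.
  Ω = V/A (resistance = voltage per current),
      = kg·m²·s⁻³·A⁻².
  Combining: s⁻¹·F·C⁻¹·lx·Hz⁻¹·Ω = s⁻¹ · (kg⁻¹·m⁻²·s⁴·A²) · (s⁻¹·A⁻¹) · (m⁻²·cd) · s · (kg·m²·s⁻³·A⁻²) = m⁻²·A⁻¹·cd.
Both reduce to m⁻²·A⁻¹·cd.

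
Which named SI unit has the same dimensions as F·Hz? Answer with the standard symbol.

F = C/V (capacitance = charge per voltage),
    = A·s/(kg·m²·s⁻³·A⁻¹) (substituting C and V),
    = kg⁻¹·m⁻²·s⁴·A².
Hz = 1/s = s⁻¹ (frequency is cycles per second).
Combining: F·Hz = (kg⁻¹·m⁻²·s⁴·A²) · s⁻¹ = kg⁻¹·m⁻²·s³·A².
kg⁻¹·m⁻²·s³·A² is the base-SI form of the siemens.

S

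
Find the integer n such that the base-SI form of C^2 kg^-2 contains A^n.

2

C = s·A.
So C² = s²·A².
Combining: C²·kg⁻² = (s²·A²) · kg⁻² = kg⁻²·s²·A².
The exponent of A is 2.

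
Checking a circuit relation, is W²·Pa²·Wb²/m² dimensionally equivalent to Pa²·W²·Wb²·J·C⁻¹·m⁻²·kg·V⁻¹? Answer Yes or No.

No

Left side:
  W = J/s (power = energy per time),
      = kg·m²·s⁻³.
  So W² = kg²·m⁴·s⁻⁶.
  Pa = N/m² (pressure = force per area),
      = kg·m⁻¹·s⁻².
  So Pa² = kg²·m⁻²·s⁻⁴.
  Wb = V·s (flux: a volt is a weber per second),
      = kg·m²·s⁻²·A⁻¹.
  So Wb² = kg²·m⁴·s⁻⁴·A⁻².
  Combining: m⁻²·W²·Pa²·Wb² = m⁻² · (kg²·m⁴·s⁻⁶) · (kg²·m⁻²·s⁻⁴) · (kg²·m⁴·s⁻⁴·A⁻²) = kg⁶·m⁴·s⁻¹⁴·A⁻².
Right side:
  Pa = N/m² (pressure = force per area),
      = kg·m⁻¹·s⁻².
  So Pa² = kg²·m⁻²·s⁻⁴.
  W = J/s (power = energy per time),
      = kg·m²·s⁻³.
  So W² = kg²·m⁴·s⁻⁶.
  Wb = V·s (flux: a volt is a weber per second),
      = kg·m²·s⁻²·A⁻¹.
  So Wb² = kg²·m⁴·s⁻⁴·A⁻².
  J = N·m (work = force × distance),
      = kg·m²·s⁻².
  C = A·s = s·A (charge = current × time).
  So C⁻¹ = s⁻¹·A⁻¹.
  V = W/A (potential = power per current),
      = kg·m²·s⁻³·A⁻¹.
  So V⁻¹ = kg⁻¹·m⁻²·s³·A.
  Combining: Pa²·W²·Wb²·J·C⁻¹·m⁻²·kg·V⁻¹ = (kg²·m⁻²·s⁻⁴) · (kg²·m⁴·s⁻⁶) · (kg²·m⁴·s⁻⁴·A⁻²) · (kg·m²·s⁻²) · (s⁻¹·A⁻¹) · m⁻² · kg · (kg⁻¹·m⁻²·s³·A) = kg⁷·m⁴·s⁻¹⁴·A⁻².
Left is kg⁶·m⁴·s⁻¹⁴·A⁻²; right is kg⁷·m⁴·s⁻¹⁴·A⁻² — different.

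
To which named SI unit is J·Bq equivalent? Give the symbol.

W

J = N·m (work = force × distance),
    = kg·m²·s⁻².
Bq = 1/s = s⁻¹ (activity is decays per second).
Combining: J·Bq = (kg·m²·s⁻²) · s⁻¹ = kg·m²·s⁻³.
kg·m²·s⁻³ is the base-SI form of the watt.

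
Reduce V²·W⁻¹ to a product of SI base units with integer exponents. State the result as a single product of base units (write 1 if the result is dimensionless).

kg·m²·s⁻³·A⁻²

V = W/A (potential = power per current),
    = kg·m²·s⁻³·A⁻¹.
So V² = kg²·m⁴·s⁻⁶·A⁻².
W = J/s (power = energy per time),
    = kg·m²·s⁻³.
So W⁻¹ = kg⁻¹·m⁻²·s³.
Combining: V²·W⁻¹ = (kg²·m⁴·s⁻⁶·A⁻²) · (kg⁻¹·m⁻²·s³) = kg·m²·s⁻³·A⁻².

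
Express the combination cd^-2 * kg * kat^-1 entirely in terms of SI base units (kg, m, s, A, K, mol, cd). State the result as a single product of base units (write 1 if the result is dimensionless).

kg·s·mol⁻¹·cd⁻²

kat = mol/s = s⁻¹·mol (catalytic activity).
So kat⁻¹ = s·mol⁻¹.
Combining: cd⁻²·kg·kat⁻¹ = cd⁻² · kg · (s·mol⁻¹) = kg·s·mol⁻¹·cd⁻².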